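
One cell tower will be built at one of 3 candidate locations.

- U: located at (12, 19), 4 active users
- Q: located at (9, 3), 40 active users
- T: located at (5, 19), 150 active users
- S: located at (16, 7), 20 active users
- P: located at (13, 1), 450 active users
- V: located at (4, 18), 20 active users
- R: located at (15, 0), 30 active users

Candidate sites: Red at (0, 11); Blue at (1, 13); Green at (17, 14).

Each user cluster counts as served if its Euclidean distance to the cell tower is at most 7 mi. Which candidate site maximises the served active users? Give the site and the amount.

Coverage radius r = 7 mi; a point is covered iff (Δx)²+(Δy)² ≤ 7² = 49.
  Red (0, 11): covers {none} → 0
  Blue (1, 13): covers {V} → 20
  Green (17, 14): covers {none} → 0
Maximum coverage at Blue: 20 active users.

Blue, covering 20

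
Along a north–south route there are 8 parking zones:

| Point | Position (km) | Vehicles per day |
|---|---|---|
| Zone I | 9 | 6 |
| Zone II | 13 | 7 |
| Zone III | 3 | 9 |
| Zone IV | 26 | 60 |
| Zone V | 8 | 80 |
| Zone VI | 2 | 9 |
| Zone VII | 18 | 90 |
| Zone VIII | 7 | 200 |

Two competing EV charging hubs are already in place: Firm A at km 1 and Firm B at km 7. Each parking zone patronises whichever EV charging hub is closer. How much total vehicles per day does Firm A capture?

The indifferent point is the midpoint (1+7)/2 = 4; parking zones left of it (closer to Firm A at 1) go to Firm A, those right go to Firm B.
  Zone VI at 2 (w=9) → Firm A
  Zone III at 3 (w=9) → Firm A
  Zone VIII at 7 (w=200) → Firm B
  Zone V at 8 (w=80) → Firm B
  Zone I at 9 (w=6) → Firm B
  Zone II at 13 (w=7) → Firm B
  Zone VII at 18 (w=90) → Firm B
  Zone IV at 26 (w=60) → Firm B
Firm A captures 18; Firm B captures 443.

18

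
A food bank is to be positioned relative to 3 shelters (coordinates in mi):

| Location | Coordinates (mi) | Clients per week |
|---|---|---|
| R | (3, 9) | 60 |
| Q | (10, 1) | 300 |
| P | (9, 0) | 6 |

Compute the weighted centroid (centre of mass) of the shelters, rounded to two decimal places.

(8.84, 2.30)

The minimiser of Σwᵢ‖p−pᵢ‖² is the weighted centroid p* = (Σwᵢpᵢ)/(Σwᵢ).
Σwᵢ = 366.
Σwᵢxᵢ = 60·3 + 300·10 + 6·9 = 3234.
Σwᵢyᵢ = 60·9 + 300·1 + 6·0 = 840.
x* = 3234/366 = 8.84, y* = 840/366 = 2.30.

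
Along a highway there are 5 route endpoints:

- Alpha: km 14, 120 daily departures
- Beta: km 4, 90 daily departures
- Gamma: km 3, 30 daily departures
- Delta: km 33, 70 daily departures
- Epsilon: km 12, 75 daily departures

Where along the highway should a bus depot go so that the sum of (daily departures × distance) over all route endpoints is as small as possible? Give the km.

x = 12

For a sum of weighted absolute distances on a line, the optimum is the weighted median (not the mean). Total weight W = 385; half-weight = 192.5.
Sort by position and accumulate weight:
  km 3 (Gamma, w=30) → cum 30
  km 4 (Beta, w=90) → cum 120
  km 12 (Epsilon, w=75) → cum 195  ≥ 192.5 → median here
  km 14 (Alpha, w=120) → cum 315
  km 33 (Delta, w=70) → cum 385
Optimal location: km 12.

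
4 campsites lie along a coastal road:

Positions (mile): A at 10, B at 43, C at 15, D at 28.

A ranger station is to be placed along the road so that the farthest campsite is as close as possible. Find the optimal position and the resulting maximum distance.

The 1-center on a line is the midpoint of the two extreme points: leftmost at 10, rightmost at 43.
Optimal location = (10 + 43)/2 = 26.5; maximum distance = (43 − 10)/2 = 16.5.

location 26.5, max distance 16.5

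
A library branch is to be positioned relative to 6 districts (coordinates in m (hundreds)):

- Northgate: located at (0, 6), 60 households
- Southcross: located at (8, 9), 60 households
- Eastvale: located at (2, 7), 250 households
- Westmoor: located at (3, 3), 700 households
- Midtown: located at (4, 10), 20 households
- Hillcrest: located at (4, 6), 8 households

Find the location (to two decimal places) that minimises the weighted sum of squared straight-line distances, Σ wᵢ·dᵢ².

(2.91, 4.55)

The minimiser of Σwᵢ‖p−pᵢ‖² is the weighted centroid p* = (Σwᵢpᵢ)/(Σwᵢ).
Σwᵢ = 1098.
Σwᵢxᵢ = 60·0 + 60·8 + 250·2 + 700·3 + 20·4 + 8·4 = 3192.
Σwᵢyᵢ = 60·6 + 60·9 + 250·7 + 700·3 + 20·10 + 8·6 = 4998.
x* = 3192/1098 = 2.91, y* = 4998/1098 = 4.55.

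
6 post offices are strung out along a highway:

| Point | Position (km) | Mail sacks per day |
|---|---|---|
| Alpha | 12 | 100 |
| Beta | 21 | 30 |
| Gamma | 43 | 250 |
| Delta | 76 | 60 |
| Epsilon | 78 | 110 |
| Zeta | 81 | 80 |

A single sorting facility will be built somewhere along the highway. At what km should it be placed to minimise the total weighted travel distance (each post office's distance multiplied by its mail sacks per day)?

For a sum of weighted absolute distances on a line, the optimum is the weighted median (not the mean). Total weight W = 630; half-weight = 315.
Sort by position and accumulate weight:
  km 12 (Alpha, w=100) → cum 100
  km 21 (Beta, w=30) → cum 130
  km 43 (Gamma, w=250) → cum 380  ≥ 315 → median here
  km 76 (Delta, w=60) → cum 440
  km 78 (Epsilon, w=110) → cum 550
  km 81 (Zeta, w=80) → cum 630
Optimal location: km 43.

x = 43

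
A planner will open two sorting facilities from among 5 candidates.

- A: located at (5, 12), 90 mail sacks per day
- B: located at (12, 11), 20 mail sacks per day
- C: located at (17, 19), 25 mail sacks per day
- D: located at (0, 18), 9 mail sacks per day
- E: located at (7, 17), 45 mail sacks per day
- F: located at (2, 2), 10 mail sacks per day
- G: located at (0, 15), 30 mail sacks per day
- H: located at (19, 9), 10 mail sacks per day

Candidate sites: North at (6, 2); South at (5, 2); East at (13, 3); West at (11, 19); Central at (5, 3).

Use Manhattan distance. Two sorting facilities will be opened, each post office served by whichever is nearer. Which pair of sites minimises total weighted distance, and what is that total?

Evaluate every pair (each demand assigned to the nearer of the two):
  {West, Central}: total = 2188
  {South, West}: total = 2268
  {North, West}: total = 2368
  {East, West}: total = 2568
  {East, Central}: total = 3060
  {South, East}: total = 3224
  {North, East}: total = 3318
  {South, Central}: total = 3450
  {North, Central}: total = 3460
  {North, South}: total = 3579
Best pair: {West, Central} with total 2188.

{West, Central}, total 2188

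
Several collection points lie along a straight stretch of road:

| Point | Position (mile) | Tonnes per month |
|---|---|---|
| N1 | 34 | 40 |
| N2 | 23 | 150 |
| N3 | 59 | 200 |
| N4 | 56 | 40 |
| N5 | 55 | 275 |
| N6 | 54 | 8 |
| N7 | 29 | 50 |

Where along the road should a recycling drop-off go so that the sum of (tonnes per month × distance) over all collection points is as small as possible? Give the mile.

x = 55

For a sum of weighted absolute distances on a line, the optimum is the weighted median (not the mean). Total weight W = 763; half-weight = 381.5.
Sort by position and accumulate weight:
  mile 23 (N2, w=150) → cum 150
  mile 29 (N7, w=50) → cum 200
  mile 34 (N1, w=40) → cum 240
  mile 54 (N6, w=8) → cum 248
  mile 55 (N5, w=275) → cum 523  ≥ 381.5 → median here
  mile 56 (N4, w=40) → cum 563
  mile 59 (N3, w=200) → cum 763
Optimal location: mile 55.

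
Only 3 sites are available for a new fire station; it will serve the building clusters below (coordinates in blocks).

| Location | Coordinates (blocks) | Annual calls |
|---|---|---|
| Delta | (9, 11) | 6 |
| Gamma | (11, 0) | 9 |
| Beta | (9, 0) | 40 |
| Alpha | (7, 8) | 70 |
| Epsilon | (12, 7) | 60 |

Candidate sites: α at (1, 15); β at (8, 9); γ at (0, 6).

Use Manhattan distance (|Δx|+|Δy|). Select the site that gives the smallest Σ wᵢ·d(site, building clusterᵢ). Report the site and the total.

β, total 1026 blocks

Total weighted distance at each candidate:
  α (1, 15): total = 3267
  β (8, 9): total = 1026
  γ (0, 6): total = 2247
Minimum is at β with total 1026 blocks.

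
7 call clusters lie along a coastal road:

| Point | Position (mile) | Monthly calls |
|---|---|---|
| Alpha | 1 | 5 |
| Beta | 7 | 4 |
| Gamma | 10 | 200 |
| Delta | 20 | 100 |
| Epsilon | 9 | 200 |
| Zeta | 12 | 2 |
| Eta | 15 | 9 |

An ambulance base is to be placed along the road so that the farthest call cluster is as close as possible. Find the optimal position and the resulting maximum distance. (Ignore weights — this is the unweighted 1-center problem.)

The 1-center on a line is the midpoint of the two extreme points: leftmost at 1, rightmost at 20.
Optimal location = (1 + 20)/2 = 10.5; maximum distance = (20 − 1)/2 = 9.5.

location 10.5, max distance 9.5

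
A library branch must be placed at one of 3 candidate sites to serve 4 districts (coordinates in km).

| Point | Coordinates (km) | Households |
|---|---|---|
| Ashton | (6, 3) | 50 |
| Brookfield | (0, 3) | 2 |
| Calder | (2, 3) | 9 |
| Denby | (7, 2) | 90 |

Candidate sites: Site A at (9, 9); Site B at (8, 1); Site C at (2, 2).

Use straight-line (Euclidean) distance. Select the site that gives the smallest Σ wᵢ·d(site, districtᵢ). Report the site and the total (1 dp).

Site B, total 342.1 km

Total weighted distance at each candidate:
  Site A (9, 9): total = 1095.2
  Site B (8, 1): total = 342.1
  Site C (2, 2): total = 669.6
Minimum is at Site B with total 342.1 km.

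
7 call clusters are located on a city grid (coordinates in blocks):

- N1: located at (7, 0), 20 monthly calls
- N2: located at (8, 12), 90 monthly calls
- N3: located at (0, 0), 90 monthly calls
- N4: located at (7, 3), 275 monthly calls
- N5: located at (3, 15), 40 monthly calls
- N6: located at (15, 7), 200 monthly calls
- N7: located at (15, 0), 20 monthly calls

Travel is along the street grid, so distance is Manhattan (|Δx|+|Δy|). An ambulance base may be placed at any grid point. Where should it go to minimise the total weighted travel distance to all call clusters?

Manhattan distance separates: Σwᵢ(|x−xᵢ|+|y−yᵢ|) = Σwᵢ|x−xᵢ| + Σwᵢ|y−yᵢ|, so x and y are optimised independently as 1-D weighted medians.
Total weight W = 735; half = 367.5.
x-coordinate, sorted with cumulative weight:
  x=0 (N3, w=90) cum 90
  x=3 (N5, w=40) cum 130
  x=7 (N1, w=20) cum 150
  x=7 (N4, w=275) cum 425  ← median
  x=8 (N2, w=90) cum 515
  x=15 (N6, w=200) cum 715
  x=15 (N7, w=20) cum 735
⇒ x* = 7
y-coordinate, sorted with cumulative weight:
  y=0 (N1, w=20) cum 20
  y=0 (N3, w=90) cum 110
  y=0 (N7, w=20) cum 130
  y=3 (N4, w=275) cum 405  ← median
  y=7 (N6, w=200) cum 605
  y=12 (N2, w=90) cum 695
  y=15 (N5, w=40) cum 735
⇒ y* = 3

(7, 3)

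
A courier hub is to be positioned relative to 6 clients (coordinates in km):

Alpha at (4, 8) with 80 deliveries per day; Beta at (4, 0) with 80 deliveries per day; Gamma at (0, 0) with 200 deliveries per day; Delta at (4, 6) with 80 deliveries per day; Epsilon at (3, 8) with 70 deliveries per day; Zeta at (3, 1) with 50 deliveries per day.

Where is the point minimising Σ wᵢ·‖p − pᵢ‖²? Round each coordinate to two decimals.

(2.36, 3.09)

The minimiser of Σwᵢ‖p−pᵢ‖² is the weighted centroid p* = (Σwᵢpᵢ)/(Σwᵢ).
Σwᵢ = 560.
Σwᵢxᵢ = 80·4 + 80·4 + 200·0 + 80·4 + 70·3 + 50·3 = 1320.
Σwᵢyᵢ = 80·8 + 80·0 + 200·0 + 80·6 + 70·8 + 50·1 = 1730.
x* = 1320/560 = 2.36, y* = 1730/560 = 3.09.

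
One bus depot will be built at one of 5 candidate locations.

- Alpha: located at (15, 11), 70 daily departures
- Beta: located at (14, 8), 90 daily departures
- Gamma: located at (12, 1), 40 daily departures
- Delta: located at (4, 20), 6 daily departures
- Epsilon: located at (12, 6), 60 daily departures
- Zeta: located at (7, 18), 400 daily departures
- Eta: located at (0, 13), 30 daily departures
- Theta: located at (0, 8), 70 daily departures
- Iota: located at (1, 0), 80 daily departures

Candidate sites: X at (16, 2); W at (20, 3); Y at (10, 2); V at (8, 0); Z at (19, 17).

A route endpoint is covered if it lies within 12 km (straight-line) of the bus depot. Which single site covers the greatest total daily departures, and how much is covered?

Y, covering 410

Coverage radius r = 12 km; a point is covered iff (Δx)²+(Δy)² ≤ 12² = 144.
  X (16, 2): covers {Alpha, Beta, Gamma, Epsilon} → 260
  W (20, 3): covers {Alpha, Beta, Gamma, Epsilon} → 260
  Y (10, 2): covers {Alpha, Beta, Gamma, Epsilon, Theta, Iota} → 410
  V (8, 0): covers {Beta, Gamma, Epsilon, Theta, Iota} → 340
  Z (19, 17): covers {Alpha, Beta} → 160
Maximum coverage at Y: 410 daily departures.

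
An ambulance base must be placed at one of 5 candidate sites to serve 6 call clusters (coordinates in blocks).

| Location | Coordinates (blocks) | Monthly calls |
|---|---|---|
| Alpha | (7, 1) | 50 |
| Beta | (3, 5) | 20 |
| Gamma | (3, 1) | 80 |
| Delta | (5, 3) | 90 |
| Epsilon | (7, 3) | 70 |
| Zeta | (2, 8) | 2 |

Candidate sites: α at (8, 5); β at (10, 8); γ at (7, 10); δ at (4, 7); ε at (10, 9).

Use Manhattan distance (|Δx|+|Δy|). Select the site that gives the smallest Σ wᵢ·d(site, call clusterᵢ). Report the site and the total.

Total weighted distance at each candidate:
  α (8, 5): total = 1748
  β (10, 8): total = 3296
  γ (7, 10): total = 2984
  δ (4, 7): total = 2016
  ε (10, 9): total = 3608
Minimum is at α with total 1748 blocks.

α, total 1748 blocks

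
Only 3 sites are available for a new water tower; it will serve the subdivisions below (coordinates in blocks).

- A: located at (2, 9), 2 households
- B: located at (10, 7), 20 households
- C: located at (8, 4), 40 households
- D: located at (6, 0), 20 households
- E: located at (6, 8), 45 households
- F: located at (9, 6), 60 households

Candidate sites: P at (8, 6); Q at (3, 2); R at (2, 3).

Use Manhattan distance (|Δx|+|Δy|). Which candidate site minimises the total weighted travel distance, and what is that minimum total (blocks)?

P, total 558 blocks

Total weighted distance at each candidate:
  P (8, 6): total = 558
  Q (3, 2): total = 1641
  R (2, 3): total = 1677
Minimum is at P with total 558 blocks.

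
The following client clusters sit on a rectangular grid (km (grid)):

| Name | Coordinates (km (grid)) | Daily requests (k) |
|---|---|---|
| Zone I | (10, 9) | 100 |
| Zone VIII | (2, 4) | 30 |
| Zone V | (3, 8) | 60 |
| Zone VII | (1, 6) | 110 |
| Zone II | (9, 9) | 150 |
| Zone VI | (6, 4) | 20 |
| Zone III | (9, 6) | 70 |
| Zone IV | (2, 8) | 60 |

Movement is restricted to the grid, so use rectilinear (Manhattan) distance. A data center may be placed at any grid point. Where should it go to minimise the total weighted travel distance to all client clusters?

(9, 8)

Manhattan distance separates: Σwᵢ(|x−xᵢ|+|y−yᵢ|) = Σwᵢ|x−xᵢ| + Σwᵢ|y−yᵢ|, so x and y are optimised independently as 1-D weighted medians.
Total weight W = 600; half = 300.
x-coordinate, sorted with cumulative weight:
  x=1 (Zone VII, w=110) cum 110
  x=2 (Zone VIII, w=30) cum 140
  x=2 (Zone IV, w=60) cum 200
  x=3 (Zone V, w=60) cum 260
  x=6 (Zone VI, w=20) cum 280
  x=9 (Zone II, w=150) cum 430  ← median
  x=9 (Zone III, w=70) cum 500
  x=10 (Zone I, w=100) cum 600
⇒ x* = 9
y-coordinate, sorted with cumulative weight:
  y=4 (Zone VIII, w=30) cum 30
  y=4 (Zone VI, w=20) cum 50
  y=6 (Zone VII, w=110) cum 160
  y=6 (Zone III, w=70) cum 230
  y=8 (Zone V, w=60) cum 290
  y=8 (Zone IV, w=60) cum 350  ← median
  y=9 (Zone I, w=100) cum 450
  y=9 (Zone II, w=150) cum 600
⇒ y* = 8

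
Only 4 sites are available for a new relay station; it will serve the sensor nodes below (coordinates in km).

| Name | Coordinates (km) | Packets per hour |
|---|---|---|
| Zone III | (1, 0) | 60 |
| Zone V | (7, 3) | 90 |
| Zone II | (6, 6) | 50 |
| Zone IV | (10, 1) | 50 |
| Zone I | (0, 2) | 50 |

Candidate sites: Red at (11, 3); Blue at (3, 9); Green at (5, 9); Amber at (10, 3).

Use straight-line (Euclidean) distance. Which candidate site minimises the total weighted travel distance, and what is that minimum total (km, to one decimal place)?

Total weighted distance at each candidate:
  Red (11, 3): total = 1942.0
  Blue (3, 9): total = 2326.6
  Green (5, 9): total = 2220.1
  Amber (10, 3): total = 1691.7
Minimum is at Amber with total 1691.7 km.

Amber, total 1691.7 km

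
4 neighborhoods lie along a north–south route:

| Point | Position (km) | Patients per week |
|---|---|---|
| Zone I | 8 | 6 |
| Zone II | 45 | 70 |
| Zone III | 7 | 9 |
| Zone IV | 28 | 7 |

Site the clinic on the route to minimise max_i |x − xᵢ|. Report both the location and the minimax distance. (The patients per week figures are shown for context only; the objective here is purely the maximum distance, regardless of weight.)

location 26, max distance 19

The 1-center on a line is the midpoint of the two extreme points: leftmost at 7, rightmost at 45.
Optimal location = (7 + 45)/2 = 26; maximum distance = (45 − 7)/2 = 19.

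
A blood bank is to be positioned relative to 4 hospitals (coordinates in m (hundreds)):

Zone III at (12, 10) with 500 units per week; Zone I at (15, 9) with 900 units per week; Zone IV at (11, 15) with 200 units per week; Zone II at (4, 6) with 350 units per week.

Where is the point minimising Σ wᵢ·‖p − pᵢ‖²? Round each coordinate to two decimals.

The minimiser of Σwᵢ‖p−pᵢ‖² is the weighted centroid p* = (Σwᵢpᵢ)/(Σwᵢ).
Σwᵢ = 1950.
Σwᵢxᵢ = 500·12 + 900·15 + 200·11 + 350·4 = 23100.
Σwᵢyᵢ = 500·10 + 900·9 + 200·15 + 350·6 = 18200.
x* = 23100/1950 = 11.85, y* = 18200/1950 = 9.33.

(11.85, 9.33)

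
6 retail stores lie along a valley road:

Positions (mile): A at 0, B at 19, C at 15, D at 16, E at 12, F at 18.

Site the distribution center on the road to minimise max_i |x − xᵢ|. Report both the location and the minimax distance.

location 9.5, max distance 9.5

The 1-center on a line is the midpoint of the two extreme points: leftmost at 0, rightmost at 19.
Optimal location = (0 + 19)/2 = 9.5; maximum distance = (19 − 0)/2 = 9.5.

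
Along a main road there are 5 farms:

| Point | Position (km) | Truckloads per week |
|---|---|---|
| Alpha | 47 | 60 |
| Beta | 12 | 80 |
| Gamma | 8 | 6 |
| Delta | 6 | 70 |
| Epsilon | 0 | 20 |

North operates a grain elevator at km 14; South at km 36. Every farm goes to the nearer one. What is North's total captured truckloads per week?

The indifferent point is the midpoint (14+36)/2 = 25; farms left of it (closer to North at 14) go to North, those right go to South.
  Epsilon at 0 (w=20) → North
  Delta at 6 (w=70) → North
  Gamma at 8 (w=6) → North
  Beta at 12 (w=80) → North
  Alpha at 47 (w=60) → South
North captures 176; South captures 60.

176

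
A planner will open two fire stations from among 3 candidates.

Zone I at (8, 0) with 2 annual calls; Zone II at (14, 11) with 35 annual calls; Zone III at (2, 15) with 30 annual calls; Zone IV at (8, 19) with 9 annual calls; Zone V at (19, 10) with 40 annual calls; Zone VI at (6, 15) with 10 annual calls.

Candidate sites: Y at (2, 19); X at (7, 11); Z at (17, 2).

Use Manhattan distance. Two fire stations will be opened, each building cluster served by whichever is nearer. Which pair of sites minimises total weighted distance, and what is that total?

{Y, X}, total 1013

Evaluate every pair (each demand assigned to the nearer of the two):
  {Y, X}: total = 1013
  {X, Z}: total = 1068
  {Y, Z}: total = 1096
Best pair: {Y, X} with total 1013.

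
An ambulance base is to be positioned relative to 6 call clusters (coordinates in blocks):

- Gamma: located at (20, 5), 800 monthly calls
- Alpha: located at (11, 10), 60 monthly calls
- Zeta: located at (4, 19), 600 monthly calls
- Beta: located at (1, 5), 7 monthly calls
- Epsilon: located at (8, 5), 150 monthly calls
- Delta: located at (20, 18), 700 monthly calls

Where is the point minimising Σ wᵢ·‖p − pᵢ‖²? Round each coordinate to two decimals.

The minimiser of Σwᵢ‖p−pᵢ‖² is the weighted centroid p* = (Σwᵢpᵢ)/(Σwᵢ).
Σwᵢ = 2317.
Σwᵢxᵢ = 800·20 + 60·11 + 600·4 + 7·1 + 150·8 + 700·20 = 34267.
Σwᵢyᵢ = 800·5 + 60·10 + 600·19 + 7·5 + 150·5 + 700·18 = 29385.
x* = 34267/2317 = 14.79, y* = 29385/2317 = 12.68.

(14.79, 12.68)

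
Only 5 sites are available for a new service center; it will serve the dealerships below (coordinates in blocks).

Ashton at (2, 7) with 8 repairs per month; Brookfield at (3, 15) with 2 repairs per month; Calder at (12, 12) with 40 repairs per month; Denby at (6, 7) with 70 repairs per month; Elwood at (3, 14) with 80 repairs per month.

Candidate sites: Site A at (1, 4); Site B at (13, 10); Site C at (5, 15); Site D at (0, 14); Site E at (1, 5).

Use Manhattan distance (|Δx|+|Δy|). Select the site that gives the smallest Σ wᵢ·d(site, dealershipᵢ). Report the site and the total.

Total weighted distance at each candidate:
  Site A (1, 4): total = 2338
  Site B (13, 10): total = 2082
  Site C (5, 15): total = 1362
  Site D (0, 14): total = 1790
  Site E (1, 5): total = 2138
Minimum is at Site C with total 1362 blocks.

Site C, total 1362 blocks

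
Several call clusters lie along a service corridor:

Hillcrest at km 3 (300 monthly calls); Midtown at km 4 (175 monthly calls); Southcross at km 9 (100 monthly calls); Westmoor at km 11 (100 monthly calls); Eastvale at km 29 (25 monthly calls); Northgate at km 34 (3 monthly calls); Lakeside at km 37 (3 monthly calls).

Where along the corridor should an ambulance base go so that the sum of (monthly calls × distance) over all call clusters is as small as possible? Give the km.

x = 4

For a sum of weighted absolute distances on a line, the optimum is the weighted median (not the mean). Total weight W = 706; half-weight = 353.
Sort by position and accumulate weight:
  km 3 (Hillcrest, w=300) → cum 300
  km 4 (Midtown, w=175) → cum 475  ≥ 353 → median here
  km 9 (Southcross, w=100) → cum 575
  km 11 (Westmoor, w=100) → cum 675
  km 29 (Eastvale, w=25) → cum 700
  km 34 (Northgate, w=3) → cum 703
  km 37 (Lakeside, w=3) → cum 706
Optimal location: km 4.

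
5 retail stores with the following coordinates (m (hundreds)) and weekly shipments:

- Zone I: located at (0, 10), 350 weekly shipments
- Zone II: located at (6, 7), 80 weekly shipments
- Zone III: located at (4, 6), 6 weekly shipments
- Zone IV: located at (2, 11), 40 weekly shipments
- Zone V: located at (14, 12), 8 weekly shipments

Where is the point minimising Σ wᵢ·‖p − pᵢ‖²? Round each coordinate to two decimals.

The minimiser of Σwᵢ‖p−pᵢ‖² is the weighted centroid p* = (Σwᵢpᵢ)/(Σwᵢ).
Σwᵢ = 484.
Σwᵢxᵢ = 350·0 + 80·6 + 6·4 + 40·2 + 8·14 = 696.
Σwᵢyᵢ = 350·10 + 80·7 + 6·6 + 40·11 + 8·12 = 4632.
x* = 696/484 = 1.44, y* = 4632/484 = 9.57.

(1.44, 9.57)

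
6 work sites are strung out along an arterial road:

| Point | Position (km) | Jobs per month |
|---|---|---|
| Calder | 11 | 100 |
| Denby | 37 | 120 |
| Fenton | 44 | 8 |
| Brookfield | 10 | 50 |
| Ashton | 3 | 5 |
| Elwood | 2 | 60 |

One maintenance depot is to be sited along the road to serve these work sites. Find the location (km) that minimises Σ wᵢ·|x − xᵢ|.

x = 11

For a sum of weighted absolute distances on a line, the optimum is the weighted median (not the mean). Total weight W = 343; half-weight = 171.5.
Sort by position and accumulate weight:
  km 2 (Elwood, w=60) → cum 60
  km 3 (Ashton, w=5) → cum 65
  km 10 (Brookfield, w=50) → cum 115
  km 11 (Calder, w=100) → cum 215  ≥ 171.5 → median here
  km 37 (Denby, w=120) → cum 335
  km 44 (Fenton, w=8) → cum 343
Optimal location: km 11.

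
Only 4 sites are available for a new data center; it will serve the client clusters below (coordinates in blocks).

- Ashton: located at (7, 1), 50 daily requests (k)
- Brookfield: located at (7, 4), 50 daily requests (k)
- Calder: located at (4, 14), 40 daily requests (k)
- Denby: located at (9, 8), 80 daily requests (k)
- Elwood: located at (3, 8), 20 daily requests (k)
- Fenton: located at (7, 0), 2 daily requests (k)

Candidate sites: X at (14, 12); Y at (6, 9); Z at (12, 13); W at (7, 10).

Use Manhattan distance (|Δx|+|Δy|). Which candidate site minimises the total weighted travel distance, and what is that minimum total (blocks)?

Y, total 1450 blocks

Total weighted distance at each candidate:
  X (14, 12): total = 3188
  Y (6, 9): total = 1450
  Z (12, 13): total = 2866
  W (7, 10): total = 1490
Minimum is at Y with total 1450 blocks.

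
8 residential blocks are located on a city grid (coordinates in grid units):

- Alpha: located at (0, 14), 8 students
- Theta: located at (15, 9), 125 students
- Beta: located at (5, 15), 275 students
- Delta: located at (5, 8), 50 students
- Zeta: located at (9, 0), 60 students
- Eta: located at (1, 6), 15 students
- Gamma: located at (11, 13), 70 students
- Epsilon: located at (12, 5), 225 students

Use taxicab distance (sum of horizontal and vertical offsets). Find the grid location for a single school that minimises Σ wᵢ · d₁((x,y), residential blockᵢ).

(11, 9)

Manhattan distance separates: Σwᵢ(|x−xᵢ|+|y−yᵢ|) = Σwᵢ|x−xᵢ| + Σwᵢ|y−yᵢ|, so x and y are optimised independently as 1-D weighted medians.
Total weight W = 828; half = 414.
x-coordinate, sorted with cumulative weight:
  x=0 (Alpha, w=8) cum 8
  x=1 (Eta, w=15) cum 23
  x=5 (Beta, w=275) cum 298
  x=5 (Delta, w=50) cum 348
  x=9 (Zeta, w=60) cum 408
  x=11 (Gamma, w=70) cum 478  ← median
  x=12 (Epsilon, w=225) cum 703
  x=15 (Theta, w=125) cum 828
⇒ x* = 11
y-coordinate, sorted with cumulative weight:
  y=0 (Zeta, w=60) cum 60
  y=5 (Epsilon, w=225) cum 285
  y=6 (Eta, w=15) cum 300
  y=8 (Delta, w=50) cum 350
  y=9 (Theta, w=125) cum 475  ← median
  y=13 (Gamma, w=70) cum 545
  y=14 (Alpha, w=8) cum 553
  y=15 (Beta, w=275) cum 828
⇒ y* = 9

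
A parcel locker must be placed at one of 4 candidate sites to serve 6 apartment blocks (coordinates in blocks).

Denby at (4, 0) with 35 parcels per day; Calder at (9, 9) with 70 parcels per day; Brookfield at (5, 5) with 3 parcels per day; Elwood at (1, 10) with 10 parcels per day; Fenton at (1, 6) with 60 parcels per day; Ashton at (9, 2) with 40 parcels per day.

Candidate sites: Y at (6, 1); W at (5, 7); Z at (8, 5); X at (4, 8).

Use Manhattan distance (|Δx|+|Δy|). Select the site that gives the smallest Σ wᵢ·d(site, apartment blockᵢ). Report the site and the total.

Z, total 1434 blocks

Total weighted distance at each candidate:
  Y (6, 1): total = 1790
  W (5, 7): total = 1436
  Z (8, 5): total = 1434
  X (4, 8): total = 1502
Minimum is at Z with total 1434 blocks.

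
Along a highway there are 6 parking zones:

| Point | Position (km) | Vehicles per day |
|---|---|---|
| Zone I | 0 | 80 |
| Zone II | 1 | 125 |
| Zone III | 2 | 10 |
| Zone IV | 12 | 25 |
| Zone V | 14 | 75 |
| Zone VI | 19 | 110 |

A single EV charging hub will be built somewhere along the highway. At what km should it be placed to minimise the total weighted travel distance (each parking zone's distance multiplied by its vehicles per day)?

For a sum of weighted absolute distances on a line, the optimum is the weighted median (not the mean). Total weight W = 425; half-weight = 212.5.
Sort by position and accumulate weight:
  km 0 (Zone I, w=80) → cum 80
  km 1 (Zone II, w=125) → cum 205
  km 2 (Zone III, w=10) → cum 215  ≥ 212.5 → median here
  km 12 (Zone IV, w=25) → cum 240
  km 14 (Zone V, w=75) → cum 315
  km 19 (Zone VI, w=110) → cum 425
Optimal location: km 2.

x = 2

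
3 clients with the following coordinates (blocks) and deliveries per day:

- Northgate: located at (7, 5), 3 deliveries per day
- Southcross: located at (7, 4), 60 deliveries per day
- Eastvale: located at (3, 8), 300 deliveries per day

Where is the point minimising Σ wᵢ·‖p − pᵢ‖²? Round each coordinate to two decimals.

The minimiser of Σwᵢ‖p−pᵢ‖² is the weighted centroid p* = (Σwᵢpᵢ)/(Σwᵢ).
Σwᵢ = 363.
Σwᵢxᵢ = 3·7 + 60·7 + 300·3 = 1341.
Σwᵢyᵢ = 3·5 + 60·4 + 300·8 = 2655.
x* = 1341/363 = 3.69, y* = 2655/363 = 7.31.

(3.69, 7.31)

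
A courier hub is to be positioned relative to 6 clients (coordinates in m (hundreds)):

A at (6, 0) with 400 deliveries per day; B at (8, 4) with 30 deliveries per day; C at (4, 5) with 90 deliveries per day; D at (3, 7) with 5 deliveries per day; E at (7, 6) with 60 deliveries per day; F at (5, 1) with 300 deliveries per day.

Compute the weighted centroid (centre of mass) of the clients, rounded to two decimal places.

(5.58, 1.43)

The minimiser of Σwᵢ‖p−pᵢ‖² is the weighted centroid p* = (Σwᵢpᵢ)/(Σwᵢ).
Σwᵢ = 885.
Σwᵢxᵢ = 400·6 + 30·8 + 90·4 + 5·3 + 60·7 + 300·5 = 4935.
Σwᵢyᵢ = 400·0 + 30·4 + 90·5 + 5·7 + 60·6 + 300·1 = 1265.
x* = 4935/885 = 5.58, y* = 1265/885 = 1.43.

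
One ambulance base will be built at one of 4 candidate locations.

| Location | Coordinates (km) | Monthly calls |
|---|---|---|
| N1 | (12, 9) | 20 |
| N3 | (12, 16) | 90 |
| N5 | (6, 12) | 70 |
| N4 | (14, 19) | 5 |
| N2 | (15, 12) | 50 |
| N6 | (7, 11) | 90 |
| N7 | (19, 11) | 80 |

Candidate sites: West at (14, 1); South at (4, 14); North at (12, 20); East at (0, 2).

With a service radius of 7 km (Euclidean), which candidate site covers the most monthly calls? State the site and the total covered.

Coverage radius r = 7 km; a point is covered iff (Δx)²+(Δy)² ≤ 7² = 49.
  West (14, 1): covers {none} → 0
  South (4, 14): covers {N5, N6} → 160
  North (12, 20): covers {N3, N4} → 95
  East (0, 2): covers {none} → 0
Maximum coverage at South: 160 monthly calls.

South, covering 160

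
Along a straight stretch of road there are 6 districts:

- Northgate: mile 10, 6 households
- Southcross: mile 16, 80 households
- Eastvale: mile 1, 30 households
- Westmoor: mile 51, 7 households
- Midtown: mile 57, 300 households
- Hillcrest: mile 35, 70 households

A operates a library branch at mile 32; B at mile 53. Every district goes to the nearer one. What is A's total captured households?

The indifferent point is the midpoint (32+53)/2 = 42.5; districts left of it (closer to A at 32) go to A, those right go to B.
  Eastvale at 1 (w=30) → A
  Northgate at 10 (w=6) → A
  Southcross at 16 (w=80) → A
  Hillcrest at 35 (w=70) → A
  Westmoor at 51 (w=7) → B
  Midtown at 57 (w=300) → B
A captures 186; B captures 307.

186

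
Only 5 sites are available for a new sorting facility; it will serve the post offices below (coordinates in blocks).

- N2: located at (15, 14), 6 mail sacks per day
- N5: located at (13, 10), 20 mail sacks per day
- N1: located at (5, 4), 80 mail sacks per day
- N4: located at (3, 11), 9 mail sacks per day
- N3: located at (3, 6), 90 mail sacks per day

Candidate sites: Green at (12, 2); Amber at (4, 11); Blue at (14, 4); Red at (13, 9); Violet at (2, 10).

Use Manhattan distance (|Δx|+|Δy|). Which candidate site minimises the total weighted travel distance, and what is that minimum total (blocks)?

Total weighted distance at each candidate:
  Green (12, 2): total = 2322
  Amber (4, 11): total = 1473
  Blue (14, 4): total = 2258
  Red (13, 9): total = 2380
  Violet (2, 10): total = 1510
Minimum is at Amber with total 1473 blocks.

Amber, total 1473 blocks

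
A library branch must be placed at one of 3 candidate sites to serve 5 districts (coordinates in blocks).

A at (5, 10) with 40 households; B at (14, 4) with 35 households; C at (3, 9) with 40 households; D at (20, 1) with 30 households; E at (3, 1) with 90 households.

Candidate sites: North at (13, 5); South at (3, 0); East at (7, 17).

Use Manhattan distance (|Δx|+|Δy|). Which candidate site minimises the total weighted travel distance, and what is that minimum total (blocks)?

Total weighted distance at each candidate:
  North (13, 5): total = 2740
  South (3, 0): total = 1995
  East (7, 17): total = 4210
Minimum is at South with total 1995 blocks.

South, total 1995 blocks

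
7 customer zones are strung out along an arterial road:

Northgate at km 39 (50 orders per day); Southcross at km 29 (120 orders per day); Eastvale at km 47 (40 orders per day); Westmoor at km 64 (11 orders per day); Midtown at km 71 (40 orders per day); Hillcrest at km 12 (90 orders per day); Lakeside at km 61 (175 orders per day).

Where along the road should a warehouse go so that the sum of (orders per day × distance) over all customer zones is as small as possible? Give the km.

x = 47

For a sum of weighted absolute distances on a line, the optimum is the weighted median (not the mean). Total weight W = 526; half-weight = 263.
Sort by position and accumulate weight:
  km 12 (Hillcrest, w=90) → cum 90
  km 29 (Southcross, w=120) → cum 210
  km 39 (Northgate, w=50) → cum 260
  km 47 (Eastvale, w=40) → cum 300  ≥ 263 → median here
  km 61 (Lakeside, w=175) → cum 475
  km 64 (Westmoor, w=11) → cum 486
  km 71 (Midtown, w=40) → cum 526
Optimal location: km 47.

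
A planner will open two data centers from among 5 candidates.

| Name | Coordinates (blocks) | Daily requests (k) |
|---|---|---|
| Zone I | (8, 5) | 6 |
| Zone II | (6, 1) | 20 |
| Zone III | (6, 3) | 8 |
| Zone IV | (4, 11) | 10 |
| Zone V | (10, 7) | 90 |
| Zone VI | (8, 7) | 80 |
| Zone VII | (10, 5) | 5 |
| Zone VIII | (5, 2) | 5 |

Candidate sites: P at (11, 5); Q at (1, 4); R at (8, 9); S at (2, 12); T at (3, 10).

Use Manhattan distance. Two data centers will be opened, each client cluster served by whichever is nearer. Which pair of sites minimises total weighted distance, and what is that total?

Evaluate every pair (each demand assigned to the nearer of the two):
  {P, R}: total = 794
  {Q, R}: total = 872
  {R, T}: total = 908
  {R, S}: total = 918
  {P, T}: total = 994
  {P, S}: total = 1004
  {P, Q}: total = 1031
  {Q, T}: total = 1896
  {S, T}: total = 2050
  {Q, S}: total = 2246
Best pair: {P, R} with total 794.

{P, R}, total 794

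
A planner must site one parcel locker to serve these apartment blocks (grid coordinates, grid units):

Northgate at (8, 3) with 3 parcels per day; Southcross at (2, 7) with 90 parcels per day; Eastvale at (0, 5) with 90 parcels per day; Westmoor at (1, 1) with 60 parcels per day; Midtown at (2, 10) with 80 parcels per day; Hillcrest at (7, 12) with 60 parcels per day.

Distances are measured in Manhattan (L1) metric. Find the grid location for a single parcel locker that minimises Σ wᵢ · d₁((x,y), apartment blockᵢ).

Manhattan distance separates: Σwᵢ(|x−xᵢ|+|y−yᵢ|) = Σwᵢ|x−xᵢ| + Σwᵢ|y−yᵢ|, so x and y are optimised independently as 1-D weighted medians.
Total weight W = 383; half = 191.5.
x-coordinate, sorted with cumulative weight:
  x=0 (Eastvale, w=90) cum 90
  x=1 (Westmoor, w=60) cum 150
  x=2 (Southcross, w=90) cum 240  ← median
  x=2 (Midtown, w=80) cum 320
  x=7 (Hillcrest, w=60) cum 380
  x=8 (Northgate, w=3) cum 383
⇒ x* = 2
y-coordinate, sorted with cumulative weight:
  y=1 (Westmoor, w=60) cum 60
  y=3 (Northgate, w=3) cum 63
  y=5 (Eastvale, w=90) cum 153
  y=7 (Southcross, w=90) cum 243  ← median
  y=10 (Midtown, w=80) cum 323
  y=12 (Hillcrest, w=60) cum 383
⇒ y* = 7

(2, 7)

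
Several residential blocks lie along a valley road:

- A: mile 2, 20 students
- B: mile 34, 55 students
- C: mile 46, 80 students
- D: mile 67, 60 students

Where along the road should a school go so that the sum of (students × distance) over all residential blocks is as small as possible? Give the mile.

For a sum of weighted absolute distances on a line, the optimum is the weighted median (not the mean). Total weight W = 215; half-weight = 107.5.
Sort by position and accumulate weight:
  mile 2 (A, w=20) → cum 20
  mile 34 (B, w=55) → cum 75
  mile 46 (C, w=80) → cum 155  ≥ 107.5 → median here
  mile 67 (D, w=60) → cum 215
Optimal location: mile 46.

x = 46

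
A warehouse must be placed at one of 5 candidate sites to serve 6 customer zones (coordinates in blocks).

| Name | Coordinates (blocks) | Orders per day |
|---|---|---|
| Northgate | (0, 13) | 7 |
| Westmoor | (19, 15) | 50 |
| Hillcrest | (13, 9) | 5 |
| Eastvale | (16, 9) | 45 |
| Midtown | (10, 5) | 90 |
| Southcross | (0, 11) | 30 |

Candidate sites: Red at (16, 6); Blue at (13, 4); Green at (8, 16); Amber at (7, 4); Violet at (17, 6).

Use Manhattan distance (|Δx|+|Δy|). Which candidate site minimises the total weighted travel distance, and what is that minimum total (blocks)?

Total weighted distance at each candidate:
  Red (16, 6): total = 2186
  Blue (13, 4): total = 2349
  Green (8, 16): total = 2972
  Amber (7, 4): total = 2727
  Violet (17, 6): total = 2313
Minimum is at Red with total 2186 blocks.

Red, total 2186 blocks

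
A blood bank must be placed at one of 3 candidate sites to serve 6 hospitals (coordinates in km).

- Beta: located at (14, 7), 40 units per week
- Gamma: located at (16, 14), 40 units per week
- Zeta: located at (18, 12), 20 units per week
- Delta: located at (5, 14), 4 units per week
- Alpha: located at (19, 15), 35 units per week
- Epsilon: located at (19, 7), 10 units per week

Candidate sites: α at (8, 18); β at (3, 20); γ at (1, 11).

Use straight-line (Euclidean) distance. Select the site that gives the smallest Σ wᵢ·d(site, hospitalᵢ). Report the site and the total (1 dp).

α, total 1666.8 km

Total weighted distance at each candidate:
  α (8, 18): total = 1666.8
  β (3, 20): total = 2412.0
  γ (1, 11): total = 2346.3
Minimum is at α with total 1666.8 km.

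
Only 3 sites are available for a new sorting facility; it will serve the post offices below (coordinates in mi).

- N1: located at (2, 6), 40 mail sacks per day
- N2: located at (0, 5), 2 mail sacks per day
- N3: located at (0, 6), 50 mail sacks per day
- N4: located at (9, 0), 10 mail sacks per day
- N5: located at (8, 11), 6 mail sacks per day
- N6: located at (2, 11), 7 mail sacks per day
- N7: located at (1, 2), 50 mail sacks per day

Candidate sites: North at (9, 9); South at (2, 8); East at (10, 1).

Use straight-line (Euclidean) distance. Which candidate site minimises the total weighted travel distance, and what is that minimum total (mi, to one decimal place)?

South, total 700.3 mi

Total weighted distance at each candidate:
  North (9, 9): total = 1484.6
  South (2, 8): total = 700.3
  East (10, 1): total = 1575.7
Minimum is at South with total 700.3 mi.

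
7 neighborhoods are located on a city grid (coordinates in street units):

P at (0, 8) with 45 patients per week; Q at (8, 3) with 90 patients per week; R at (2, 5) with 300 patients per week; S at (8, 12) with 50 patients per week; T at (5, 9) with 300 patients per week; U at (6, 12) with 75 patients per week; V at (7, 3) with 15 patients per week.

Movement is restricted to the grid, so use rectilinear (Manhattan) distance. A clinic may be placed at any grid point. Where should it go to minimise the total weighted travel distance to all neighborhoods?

(5, 8)

Manhattan distance separates: Σwᵢ(|x−xᵢ|+|y−yᵢ|) = Σwᵢ|x−xᵢ| + Σwᵢ|y−yᵢ|, so x and y are optimised independently as 1-D weighted medians.
Total weight W = 875; half = 437.5.
x-coordinate, sorted with cumulative weight:
  x=0 (P, w=45) cum 45
  x=2 (R, w=300) cum 345
  x=5 (T, w=300) cum 645  ← median
  x=6 (U, w=75) cum 720
  x=7 (V, w=15) cum 735
  x=8 (Q, w=90) cum 825
  x=8 (S, w=50) cum 875
⇒ x* = 5
y-coordinate, sorted with cumulative weight:
  y=3 (Q, w=90) cum 90
  y=3 (V, w=15) cum 105
  y=5 (R, w=300) cum 405
  y=8 (P, w=45) cum 450  ← median
  y=9 (T, w=300) cum 750
  y=12 (S, w=50) cum 800
  y=12 (U, w=75) cum 875
⇒ y* = 8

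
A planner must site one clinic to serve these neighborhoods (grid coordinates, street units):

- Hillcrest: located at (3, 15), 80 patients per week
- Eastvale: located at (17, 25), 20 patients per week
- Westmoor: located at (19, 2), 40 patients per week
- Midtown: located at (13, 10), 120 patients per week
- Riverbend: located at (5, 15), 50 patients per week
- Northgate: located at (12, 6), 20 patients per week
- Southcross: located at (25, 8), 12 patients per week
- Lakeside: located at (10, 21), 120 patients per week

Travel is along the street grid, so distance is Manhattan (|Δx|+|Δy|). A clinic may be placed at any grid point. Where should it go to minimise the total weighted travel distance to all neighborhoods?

(10, 15)

Manhattan distance separates: Σwᵢ(|x−xᵢ|+|y−yᵢ|) = Σwᵢ|x−xᵢ| + Σwᵢ|y−yᵢ|, so x and y are optimised independently as 1-D weighted medians.
Total weight W = 462; half = 231.
x-coordinate, sorted with cumulative weight:
  x=3 (Hillcrest, w=80) cum 80
  x=5 (Riverbend, w=50) cum 130
  x=10 (Lakeside, w=120) cum 250  ← median
  x=12 (Northgate, w=20) cum 270
  x=13 (Midtown, w=120) cum 390
  x=17 (Eastvale, w=20) cum 410
  x=19 (Westmoor, w=40) cum 450
  x=25 (Southcross, w=12) cum 462
⇒ x* = 10
y-coordinate, sorted with cumulative weight:
  y=2 (Westmoor, w=40) cum 40
  y=6 (Northgate, w=20) cum 60
  y=8 (Southcross, w=12) cum 72
  y=10 (Midtown, w=120) cum 192
  y=15 (Hillcrest, w=80) cum 272  ← median
  y=15 (Riverbend, w=50) cum 322
  y=21 (Lakeside, w=120) cum 442
  y=25 (Eastvale, w=20) cum 462
⇒ y* = 15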